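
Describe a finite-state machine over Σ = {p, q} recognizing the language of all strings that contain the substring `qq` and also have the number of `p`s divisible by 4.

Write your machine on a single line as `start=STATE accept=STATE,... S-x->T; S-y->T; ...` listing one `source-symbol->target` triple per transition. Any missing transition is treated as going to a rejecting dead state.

start=S0; accept=S5; S0-p->S1; S0-q->S2; S1-p->S3; S1-q->S4; S2-p->S1; S2-q->S5; S3-p->S6; S3-q->S7; S4-p->S3; S4-q->S8; S5-p->S8; S5-q->S5; S6-p->S0; S6-q->S9; S7-p->S6; S7-q->S10; S8-p->S10; S8-q->S8; S9-p->S0; S9-q->S11; S10-p->S11; S10-q->S10; S11-p->S5; S11-q->S11

Run two small machines in parallel and take their product. One (3 states) tracks whether and how much of `qq` has been seen; the other (4 states) tracks the count of `p`s modulo 4. Each combined state is a pair, one component from each; accept when both components accept.
With 12 states:
          p    q  
>  S0     S1   S2 
   S1     S3   S4 
   S2     S1   S5 
   S3     S6   S7 
   S4     S3   S8 
 * S5     S8   S5 
   S6     S0   S9 
   S7     S6  S10 
   S8    S10   S8 
   S9     S0  S11 
   S10   S11  S10 
   S11    S5  S11 
(> = start, * = accepting)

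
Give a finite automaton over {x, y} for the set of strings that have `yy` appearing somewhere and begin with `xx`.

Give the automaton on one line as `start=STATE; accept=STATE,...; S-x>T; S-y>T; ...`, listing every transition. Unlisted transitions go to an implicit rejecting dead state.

Handle the two conditions separately and then intersect. One (3 states) tracks whether and how much of `yy` has been seen; the other (4 states) tracks whether the input so far still matches the prefix `xx`. Each combined state is a pair, one component from each; accept when both components accept. Equivalent product states are then merged.
6 states suffice.
        x   y  
>  q0   q1  q2 
   q1   q3  q2 
   q2   q2  q2 
   q3   q3  q4 
   q4   q3  q5 
 * q5   q5  q5 
(> = start, * = accepting)

start=q0; accept=q5; q0-x>q1; q0-y>q2; q1-x>q3; q1-y>q2; q2-x>q2; q2-y>q2; q3-x>q3; q3-y>q4; q4-x>q3; q4-y>q5; q5-x>q5; q5-y>q5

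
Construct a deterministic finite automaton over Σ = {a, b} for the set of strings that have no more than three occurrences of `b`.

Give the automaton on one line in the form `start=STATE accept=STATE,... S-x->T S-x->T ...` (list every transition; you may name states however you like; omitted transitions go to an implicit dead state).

start=q0 accept=q0,q1,q2,q3 q0-a->q0 q0-b->q1 q1-a->q1 q1-b->q2 q2-a->q2 q2-b->q3 q3-a->q3 q3-b->q4 q4-a->q4 q4-b->q4

Only the number of `b`s matters, and only up to 4. Make a chain q0 → q1 → q2 → q3 → q4 advanced by each `b` (with q4 absorbing); every other symbol self-loops. The accepting set is {q0, q1, q2, q3}.
A 5-state machine:
        a   b  
>* q0   q0  q1 
 * q1   q1  q2 
 * q2   q2  q3 
 * q3   q3  q4 
   q4   q4  q4 
(> = start, * = accepting)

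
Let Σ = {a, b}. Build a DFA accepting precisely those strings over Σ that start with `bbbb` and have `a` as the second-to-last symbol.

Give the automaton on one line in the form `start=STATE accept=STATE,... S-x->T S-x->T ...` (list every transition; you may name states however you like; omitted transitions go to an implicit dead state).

start=S0 accept=S7,S8 S0-a->S1 S0-b->S2 S1-a->S1 S1-b->S1 S2-a->S1 S2-b->S3 S3-a->S1 S3-b->S4 S4-a->S1 S4-b->S5 S5-a->S6 S5-b->S5 S6-a->S7 S6-b->S8 S7-a->S7 S7-b->S8 S8-a->S6 S8-b->S5

Build one automaton per condition and run them in lockstep. One (6 states) tracks whether the input so far still matches the prefix `bbbb`; the other (7 states) tracks the last 2 symbols read. Each combined state is a pair, one component from each; accept when both components accept. Equivalent product states are then merged.
A 9-state machine:
        a   b  
>  S0   S1  S2 
   S1   S1  S1 
   S2   S1  S3 
   S3   S1  S4 
   S4   S1  S5 
   S5   S6  S5 
   S6   S7  S8 
 * S7   S7  S8 
 * S8   S6  S5 
(> = start, * = accepting)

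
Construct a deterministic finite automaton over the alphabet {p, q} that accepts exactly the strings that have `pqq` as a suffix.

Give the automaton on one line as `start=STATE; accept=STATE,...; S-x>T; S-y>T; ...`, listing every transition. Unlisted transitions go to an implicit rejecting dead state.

start=s0; accept=s3; s0-p>s1; s0-q>s0; s1-p>s1; s1-q>s2; s2-p>s1; s2-q>s3; s3-p>s1; s3-q>s0

Remember how much of `pqq` the current input suffix matches. State s0 means no match yet; s1 means the last symbol is `p`; s2 means the last 2 symbols are `pq`; s3 means the last 3 symbols are `pqq`. Only s3 accepts. On a mismatch, fall back to the longest proper suffix that is still a prefix of `pqq`.
        p   q  
>  s0   s1  s0 
   s1   s1  s2 
   s2   s1  s3 
 * s3   s1  s0 
(> = start, * = accepting)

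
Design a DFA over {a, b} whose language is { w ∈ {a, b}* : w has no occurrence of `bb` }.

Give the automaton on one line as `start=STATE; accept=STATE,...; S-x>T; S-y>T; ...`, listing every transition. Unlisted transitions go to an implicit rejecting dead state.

This is the complement of 'contains `bb`'. Use the same substring-matching states — s0 through s2 holding how much of `bb` has just been matched — but flip the accepting set: everything except the trap s2 accepts.
3 states suffice.
        a   b  
>* s0   s0  s1 
 * s1   s0  s2 
   s2   s2  s2 
(> = start, * = accepting)

start=s0; accept=s0,s1; s0-a>s0; s0-b>s1; s1-a>s0; s1-b>s2; s2-a>s2; s2-b>s2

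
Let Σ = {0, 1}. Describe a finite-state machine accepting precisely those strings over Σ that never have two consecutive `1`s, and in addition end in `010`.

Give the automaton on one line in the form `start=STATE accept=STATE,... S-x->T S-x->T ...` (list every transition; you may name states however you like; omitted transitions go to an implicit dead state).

start=s0 accept=s5 s0-0->s1 s0-1->s2 s1-0->s1 s1-1->s3 s2-0->s1 s2-1->s4 s3-0->s5 s3-1->s4 s4-0->s4 s4-1->s4 s5-0->s1 s5-1->s3

Build one automaton per condition and run them in lockstep. The first has 3 states tracking partial matches of the forbidden pattern `11`; the second has 4 states tracking how much of the suffix `010` has currently been matched. A product state is a pair (one from each), accepting exactly when both do. Minimizing collapses redundant product states.
A 6-state machine:
        0   1  
>  s0   s1  s2 
   s1   s1  s3 
   s2   s1  s4 
   s3   s5  s4 
   s4   s4  s4 
 * s5   s1  s3 
(> = start, * = accepting)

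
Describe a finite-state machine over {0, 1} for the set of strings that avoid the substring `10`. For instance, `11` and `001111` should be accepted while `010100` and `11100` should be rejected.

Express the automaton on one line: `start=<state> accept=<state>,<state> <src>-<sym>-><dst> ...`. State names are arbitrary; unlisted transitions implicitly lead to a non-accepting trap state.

This is the complement of 'contains `10`'. Use the same substring-matching states — S0 through S2 holding how much of `10` has just been matched — but flip the accepting set: everything except the trap S2 accepts.
        0   1  
>* S0   S0  S1 
 * S1   S2  S1 
   S2   S2  S2 
(> = start, * = accepting)

start=S0 accept=S0,S1 S0-0->S0 S0-1->S1 S1-0->S2 S1-1->S1 S2-0->S2 S2-1->S2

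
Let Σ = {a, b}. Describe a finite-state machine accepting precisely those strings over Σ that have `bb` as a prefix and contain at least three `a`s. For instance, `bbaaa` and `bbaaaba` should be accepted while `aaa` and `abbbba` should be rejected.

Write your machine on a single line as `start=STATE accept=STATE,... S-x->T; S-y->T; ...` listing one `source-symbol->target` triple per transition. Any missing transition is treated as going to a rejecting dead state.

start=S0; accept=S6; S0-a->S1; S0-b->S2; S1-a->S1; S1-b->S1; S2-a->S1; S2-b->S3; S3-a->S4; S3-b->S3; S4-a->S5; S4-b->S4; S5-a->S6; S5-b->S5; S6-a->S6; S6-b->S6

Handle the two conditions separately and then intersect. The first has 4 states tracking whether the input so far still matches the prefix `bb`; the second has 5 states tracking the count of `a`s, saturating at 4. A product state is a pair (one from each), accepting exactly when both do. Minimizing collapses redundant product states.
With 7 states:
        a   b  
>  S0   S1  S2 
   S1   S1  S1 
   S2   S1  S3 
   S3   S4  S3 
   S4   S5  S4 
   S5   S6  S5 
 * S6   S6  S6 
(> = start, * = accepting)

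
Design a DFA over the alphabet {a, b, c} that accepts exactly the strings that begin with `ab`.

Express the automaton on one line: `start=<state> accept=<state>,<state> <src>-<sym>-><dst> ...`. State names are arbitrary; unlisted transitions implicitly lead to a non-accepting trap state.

start=q0 accept=q2 q0-a->q1 q0-b->q3 q0-c->q3 q1-a->q3 q1-b->q2 q1-c->q3 q2-a->q2 q2-b->q2 q2-c->q2 q3-a->q3 q3-b->q3 q3-c->q3

Walk along `ab` while the input agrees: from q0 take `a` to q1, and so on. Any deviation drops to the rejecting sink q3. Once q2 is reached the prefix is confirmed and every continuation is accepted.
With 4 states:
        a   b   c  
>  q0   q1  q3  q3 
   q1   q3  q2  q3 
 * q2   q2  q2  q2 
   q3   q3  q3  q3 
(> = start, * = accepting)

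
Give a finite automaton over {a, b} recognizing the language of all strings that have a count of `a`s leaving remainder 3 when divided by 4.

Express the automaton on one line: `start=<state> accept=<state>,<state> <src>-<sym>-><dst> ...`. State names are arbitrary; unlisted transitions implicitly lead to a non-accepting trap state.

Keep the running count of `a`s modulo 4: each `a` advances along the cycle S0 → S1 → S2 → S3 → S0 while other symbols loop. Accept at S3.
        a   b  
>  S0   S1  S0 
   S1   S2  S1 
   S2   S3  S2 
 * S3   S0  S3 
(> = start, * = accepting)

start=S0 accept=S3 S0-a->S1 S0-b->S0 S1-a->S2 S1-b->S1 S2-a->S3 S2-b->S2 S3-a->S0 S3-b->S3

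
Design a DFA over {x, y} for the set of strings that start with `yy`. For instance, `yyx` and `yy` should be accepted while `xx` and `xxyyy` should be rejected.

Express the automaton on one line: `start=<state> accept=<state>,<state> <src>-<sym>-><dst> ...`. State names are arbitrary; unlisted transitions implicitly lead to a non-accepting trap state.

start=S0 accept=S2 S0-x->S3 S0-y->S1 S1-x->S3 S1-y->S2 S2-x->S2 S2-y->S2 S3-x->S3 S3-y->S3

Walk along `yy` while the input agrees: from S0 take `y` to S1, and so on. Any deviation drops to the rejecting sink S3. Once S2 is reached the prefix is confirmed and every continuation is accepted.
A 4-state machine:
        x   y  
>  S0   S3  S1 
   S1   S3  S2 
 * S2   S2  S2 
   S3   S3  S3 
(> = start, * = accepting)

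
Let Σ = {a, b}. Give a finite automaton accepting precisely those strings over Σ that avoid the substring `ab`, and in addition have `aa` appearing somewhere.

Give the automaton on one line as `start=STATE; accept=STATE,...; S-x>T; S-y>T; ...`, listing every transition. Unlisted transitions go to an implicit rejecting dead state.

start=s0; accept=s2; s0-a>s1; s0-b>s0; s1-a>s2; s1-b>s3; s2-a>s2; s2-b>s3; s3-a>s3; s3-b>s3

Build one automaton per condition and run them in lockstep. One (3 states) tracks partial matches of the forbidden pattern `ab`; the other (3 states) tracks whether and how much of `aa` has been seen. Each combined state is a pair, one component from each; accept when both components accept. After merging equivalent states the machine shrinks.
With 4 states:
        a   b  
>  s0   s1  s0 
   s1   s2  s3 
 * s2   s2  s3 
   s3   s3  s3 
(> = start, * = accepting)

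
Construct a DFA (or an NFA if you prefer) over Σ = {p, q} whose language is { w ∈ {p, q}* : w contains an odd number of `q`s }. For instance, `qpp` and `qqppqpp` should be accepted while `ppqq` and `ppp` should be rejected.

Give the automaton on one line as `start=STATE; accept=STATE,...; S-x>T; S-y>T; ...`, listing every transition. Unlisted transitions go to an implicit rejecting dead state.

Keep the running count of `q`s modulo 2: each `q` advances along the cycle s0 → s1 → s0 while other symbols loop. Accept at s1.
With 2 states:
        p   q  
>  s0   s0  s1 
 * s1   s1  s0 
(> = start, * = accepting)

start=s0; accept=s1; s0-p>s0; s0-q>s1; s1-p>s1; s1-q>s0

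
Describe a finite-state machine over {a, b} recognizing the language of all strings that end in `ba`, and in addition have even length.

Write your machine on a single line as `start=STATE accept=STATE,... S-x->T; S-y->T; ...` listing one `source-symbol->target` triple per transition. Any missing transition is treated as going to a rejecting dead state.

start=q0; accept=q3; q0-a->q1; q0-b->q2; q1-a->q0; q1-b->q0; q2-a->q3; q2-b->q0; q3-a->q1; q3-b->q2

Build one automaton per condition and run them in lockstep. The first has 3 states tracking how much of the suffix `ba` has currently been matched; the second has 2 states tracking the input length modulo 2. A product state is a pair (one from each), accepting exactly when both do. Minimizing collapses redundant product states.
4 states suffice.
        a   b  
>  q0   q1  q2 
   q1   q0  q0 
   q2   q3  q0 
 * q3   q1  q2 
(> = start, * = accepting)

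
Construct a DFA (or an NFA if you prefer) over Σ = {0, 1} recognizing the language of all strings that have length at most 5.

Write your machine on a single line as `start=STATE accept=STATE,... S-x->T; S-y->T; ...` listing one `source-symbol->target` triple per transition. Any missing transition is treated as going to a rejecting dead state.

start=q0; accept=q0,q1,q2,q3,q4,q5; q0-0->q1; q0-1->q1; q1-0->q2; q1-1->q2; q2-0->q3; q2-1->q3; q3-0->q4; q3-1->q4; q4-0->q5; q4-1->q5; q5-0->q6; q5-1->q6; q6-0->q6; q6-1->q6

We only need to distinguish lengths 0, 1, …, 5, and '>5'. Chain q0 → q1 → q2 → q3 → q4 → q5 → q6 on every symbol, with q6 looping. Accepting states: {q0, q1, q2, q3, q4, q5}.
With 7 states:
        0   1  
>* q0   q1  q1 
 * q1   q2  q2 
 * q2   q3  q3 
 * q3   q4  q4 
 * q4   q5  q5 
 * q5   q6  q6 
   q6   q6  q6 
(> = start, * = accepting)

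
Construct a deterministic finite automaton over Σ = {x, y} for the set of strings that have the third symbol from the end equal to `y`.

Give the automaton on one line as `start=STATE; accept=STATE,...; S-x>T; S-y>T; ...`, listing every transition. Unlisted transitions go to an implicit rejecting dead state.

start=A; accept=L,M,N,O; A-x>B; A-y>C; B-x>D; B-y>E; C-x>F; C-y>G; D-x>H; D-y>I; E-x>J; E-y>K; F-x>L; F-y>M; G-x>N; G-y>O; H-x>H; H-y>I; I-x>J; I-y>K; J-x>L; J-y>M; K-x>N; K-y>O; L-x>H; L-y>I; M-x>J; M-y>K; N-x>L; N-y>M; O-x>N; O-y>O

Because acceptance depends on a position counted from the end, the machine has to buffer the most recent 3 symbols. Make each state the string of the last up-to-3 symbols read; on input `x` shift the window left and append `x`. Accept when the buffered window has length 3 and begins with `y`.
       x  y 
>  A   B  C 
   B   D  E 
   C   F  G 
   D   H  I 
   E   J  K 
   F   L  M 
   G   N  O 
   H   H  I 
   I   J  K 
   J   L  M 
   K   N  O 
 * L   H  I 
 * M   J  K 
 * N   L  M 
 * O   N  O 
(> = start, * = accepting)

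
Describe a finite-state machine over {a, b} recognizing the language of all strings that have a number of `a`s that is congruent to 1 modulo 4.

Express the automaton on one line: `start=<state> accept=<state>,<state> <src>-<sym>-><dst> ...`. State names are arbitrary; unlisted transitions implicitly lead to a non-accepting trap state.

Keep the running count of `a`s modulo 4: each `a` advances along the cycle s0 → s1 → s2 → s3 → s0 while other symbols loop. Accept at s1.
4 states suffice.
        a   b  
>  s0   s1  s0 
 * s1   s2  s1 
   s2   s3  s2 
   s3   s0  s3 
(> = start, * = accepting)

start=s0 accept=s1 s0-a->s1 s0-b->s0 s1-a->s2 s1-b->s1 s2-a->s3 s2-b->s2 s3-a->s0 s3-b->s3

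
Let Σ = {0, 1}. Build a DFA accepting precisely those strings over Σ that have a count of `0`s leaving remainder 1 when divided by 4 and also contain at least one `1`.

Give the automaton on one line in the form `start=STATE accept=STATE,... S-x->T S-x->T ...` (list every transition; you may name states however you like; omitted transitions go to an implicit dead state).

start=S0 accept=S4 S0-0->S1 S0-1->S2 S1-0->S3 S1-1->S4 S2-0->S4 S2-1->S2 S3-0->S5 S3-1->S6 S4-0->S6 S4-1->S4 S5-0->S0 S5-1->S7 S6-0->S7 S6-1->S6 S7-0->S2 S7-1->S7

Run two small machines in parallel and take their product. The first has 4 states tracking the count of `0`s modulo 4; the second has 3 states tracking the count of `1`s, saturating at 2. A product state is a pair (one from each), accepting exactly when both do. Minimizing collapses redundant product states.
An 8-state machine:
        0   1  
>  S0   S1  S2 
   S1   S3  S4 
   S2   S4  S2 
   S3   S5  S6 
 * S4   S6  S4 
   S5   S0  S7 
   S6   S7  S6 
   S7   S2  S7 
(> = start, * = accepting)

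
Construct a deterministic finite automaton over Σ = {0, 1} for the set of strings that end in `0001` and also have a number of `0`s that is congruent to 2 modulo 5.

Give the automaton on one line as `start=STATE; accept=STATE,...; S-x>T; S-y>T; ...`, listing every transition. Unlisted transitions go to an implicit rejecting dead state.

start=S0; accept=S8; S0-0>S1; S0-1>S0; S1-0>S2; S1-1>S1; S2-0>S3; S2-1>S2; S3-0>S4; S3-1>S3; S4-0>S5; S4-1>S4; S5-0>S6; S5-1>S0; S6-0>S7; S6-1>S1; S7-0>S3; S7-1>S8; S8-0>S3; S8-1>S2

Build one automaton per condition and run them in lockstep. The first has 5 states tracking how much of the suffix `0001` has currently been matched; the second has 5 states tracking the count of `0`s modulo 5. A product state is a pair (one from each), accepting exactly when both do. After merging equivalent states the machine shrinks.
        0   1  
>  S0   S1  S0 
   S1   S2  S1 
   S2   S3  S2 
   S3   S4  S3 
   S4   S5  S4 
   S5   S6  S0 
   S6   S7  S1 
   S7   S3  S8 
 * S8   S3  S2 
(> = start, * = accepting)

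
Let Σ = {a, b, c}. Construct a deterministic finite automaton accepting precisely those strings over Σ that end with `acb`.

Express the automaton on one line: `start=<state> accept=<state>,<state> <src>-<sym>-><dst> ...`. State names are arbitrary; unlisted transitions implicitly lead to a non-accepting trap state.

Remember how much of `acb` the current input suffix matches. State q0 means no match yet; q1 means the last symbol is `a`; q2 means the last 2 symbols are `ac`; q3 means the last 3 symbols are `acb`. Only q3 accepts. On a mismatch, fall back to the longest proper suffix that is still a prefix of `acb`.
A 4-state machine:
        a   b   c  
>  q0   q1  q0  q0 
   q1   q1  q0  q2 
   q2   q1  q3  q0 
 * q3   q1  q0  q0 
(> = start, * = accepting)

start=q0 accept=q3 q0-a->q1 q0-b->q0 q0-c->q0 q1-a->q1 q1-b->q0 q1-c->q2 q2-a->q1 q2-b->q3 q2-c->q0 q3-a->q1 q3-b->q0 q3-c->q0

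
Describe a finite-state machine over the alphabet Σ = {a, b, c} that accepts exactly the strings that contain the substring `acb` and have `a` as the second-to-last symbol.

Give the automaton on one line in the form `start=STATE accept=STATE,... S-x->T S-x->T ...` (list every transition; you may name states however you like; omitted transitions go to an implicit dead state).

start=q0 accept=q17,q18,q19 q0-a->q1 q0-b->q2 q0-c->q3 q1-a->q4 q1-b->q5 q1-c->q6 q2-a->q7 q2-b->q8 q2-c->q9 q3-a->q10 q3-b->q11 q3-c->q12 q4-a->q4 q4-b->q5 q4-c->q6 q5-a->q7 q5-b->q8 q5-c->q9 q6-a->q10 q6-b->q13 q6-c->q12 q7-a->q4 q7-b->q5 q7-c->q6 q8-a->q7 q8-b->q8 q8-c->q9 q9-a->q10 q9-b->q11 q9-c->q12 q10-a->q4 q10-b->q5 q10-c->q6 q11-a->q7 q11-b->q8 q11-c->q9 q12-a->q10 q12-b->q11 q12-c->q12 q13-a->q14 q13-b->q15 q13-c->q16 q14-a->q17 q14-b->q18 q14-c->q19 q15-a->q14 q15-b->q15 q15-c->q16 q16-a->q20 q16-b->q13 q16-c->q21 q17-a->q17 q17-b->q18 q17-c->q19 q18-a->q14 q18-b->q15 q18-c->q16 q19-a->q20 q19-b->q13 q19-c->q21 q20-a->q17 q20-b->q18 q20-c->q19 q21-a->q20 q21-b->q13 q21-c->q21

Build one automaton per condition and run them in lockstep. One (4 states) tracks whether and how much of `acb` has been seen; the other (13 states) tracks the last 2 symbols read. Each combined state is a pair, one component from each; accept when both components accept.
          a    b    c  
>  q0     q1   q2   q3 
   q1     q4   q5   q6 
   q2     q7   q8   q9 
   q3    q10  q11  q12 
   q4     q4   q5   q6 
   q5     q7   q8   q9 
   q6    q10  q13  q12 
   q7     q4   q5   q6 
   q8     q7   q8   q9 
   q9    q10  q11  q12 
   q10    q4   q5   q6 
   q11    q7   q8   q9 
   q12   q10  q11  q12 
   q13   q14  q15  q16 
   q14   q17  q18  q19 
   q15   q14  q15  q16 
   q16   q20  q13  q21 
 * q17   q17  q18  q19 
 * q18   q14  q15  q16 
 * q19   q20  q13  q21 
   q20   q17  q18  q19 
   q21   q20  q13  q21 
(> = start, * = accepting)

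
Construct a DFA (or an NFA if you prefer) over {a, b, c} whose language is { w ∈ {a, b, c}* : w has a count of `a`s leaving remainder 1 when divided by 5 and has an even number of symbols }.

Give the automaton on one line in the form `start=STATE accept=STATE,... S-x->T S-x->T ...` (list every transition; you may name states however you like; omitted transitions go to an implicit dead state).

start=s0 accept=s4 s0-a->s1 s0-b->s2 s0-c->s2 s1-a->s3 s1-b->s4 s1-c->s4 s2-a->s4 s2-b->s0 s2-c->s0 s3-a->s5 s3-b->s6 s3-c->s6 s4-a->s6 s4-b->s1 s4-c->s1 s5-a->s7 s5-b->s8 s5-c->s8 s6-a->s8 s6-b->s3 s6-c->s3 s7-a->s2 s7-b->s9 s7-c->s9 s8-a->s9 s8-b->s5 s8-c->s5 s9-a->s0 s9-b->s7 s9-c->s7

Build one automaton per condition and run them in lockstep. One (5 states) tracks the count of `a`s modulo 5; the other (2 states) tracks the input length modulo 2. Each combined state is a pair, one component from each; accept when both components accept.
With 10 states:
        a   b   c  
>  s0   s1  s2  s2 
   s1   s3  s4  s4 
   s2   s4  s0  s0 
   s3   s5  s6  s6 
 * s4   s6  s1  s1 
   s5   s7  s8  s8 
   s6   s8  s3  s3 
   s7   s2  s9  s9 
   s8   s9  s5  s5 
   s9   s0  s7  s7 
(> = start, * = accepting)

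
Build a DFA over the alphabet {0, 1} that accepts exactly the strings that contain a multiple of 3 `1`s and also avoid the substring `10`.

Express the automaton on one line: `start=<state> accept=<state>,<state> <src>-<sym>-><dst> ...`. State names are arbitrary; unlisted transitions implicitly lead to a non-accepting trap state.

start=A accept=A,E A-0->A A-1->B B-0->C B-1->D C-0->C C-1->C D-0->C D-1->E E-0->C E-1->B

Run two small machines in parallel and take their product. The first has 3 states tracking the count of `1`s modulo 3; the second has 3 states tracking partial matches of the forbidden pattern `10`. A product state is a pair (one from each), accepting exactly when both do. Minimizing collapses redundant product states.
5 states suffice.
       0  1 
>* A   A  B 
   B   C  D 
   C   C  C 
   D   C  E 
 * E   C  B 
(> = start, * = accepting)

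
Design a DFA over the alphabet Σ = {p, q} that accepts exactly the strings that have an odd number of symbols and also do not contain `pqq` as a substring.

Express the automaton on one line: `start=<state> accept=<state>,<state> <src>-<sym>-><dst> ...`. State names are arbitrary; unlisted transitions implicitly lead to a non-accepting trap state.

Handle the two conditions separately and then intersect. The first has 2 states tracking the input length modulo 2; the second has 4 states tracking partial matches of the forbidden pattern `pqq`. A product state is a pair (one from each), accepting exactly when both do.
With 8 states:
        p   q  
>  s0   s1  s2 
 * s1   s3  s4 
 * s2   s3  s0 
   s3   s1  s5 
   s4   s1  s6 
 * s5   s3  s7 
   s6   s7  s7 
   s7   s6  s6 
(> = start, * = accepting)

start=s0 accept=s1,s2,s5 s0-p->s1 s0-q->s2 s1-p->s3 s1-q->s4 s2-p->s3 s2-q->s0 s3-p->s1 s3-q->s5 s4-p->s1 s4-q->s6 s5-p->s3 s5-q->s7 s6-p->s7 s6-q->s7 s7-p->s6 s7-q->s6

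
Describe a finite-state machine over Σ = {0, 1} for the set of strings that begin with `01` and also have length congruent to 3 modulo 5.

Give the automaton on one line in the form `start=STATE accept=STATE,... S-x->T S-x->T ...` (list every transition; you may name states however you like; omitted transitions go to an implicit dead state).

start=q0 accept=q6 q0-0->q1 q0-1->q2 q1-0->q3 q1-1->q4 q2-0->q3 q2-1->q3 q3-0->q5 q3-1->q5 q4-0->q6 q4-1->q6 q5-0->q7 q5-1->q7 q6-0->q8 q6-1->q8 q7-0->q9 q7-1->q9 q8-0->q10 q8-1->q10 q9-0->q2 q9-1->q2 q10-0->q11 q10-1->q11 q11-0->q4 q11-1->q4

Run two small machines in parallel and take their product. One (4 states) tracks whether the input so far still matches the prefix `01`; the other (5 states) tracks the input length modulo 5. Each combined state is a pair, one component from each; accept when both components accept.
With 12 states:
          0    1  
>  q0     q1   q2 
   q1     q3   q4 
   q2     q3   q3 
   q3     q5   q5 
   q4     q6   q6 
   q5     q7   q7 
 * q6     q8   q8 
   q7     q9   q9 
   q8    q10  q10 
   q9     q2   q2 
   q10   q11  q11 
   q11    q4   q4 
(> = start, * = accepting)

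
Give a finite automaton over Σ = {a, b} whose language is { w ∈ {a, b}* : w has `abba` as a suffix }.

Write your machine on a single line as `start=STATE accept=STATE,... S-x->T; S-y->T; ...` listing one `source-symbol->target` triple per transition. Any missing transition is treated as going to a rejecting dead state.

start=s0; accept=s4; s0-a->s1; s0-b->s0; s1-a->s1; s1-b->s2; s2-a->s1; s2-b->s3; s3-a->s4; s3-b->s0; s4-a->s1; s4-b->s2

Let each state record the length of the longest suffix of the input read so far that is also a prefix of `abba`. s1 means the last symbol is `a`; s2 means the last 2 symbols are `ab`; s3 means the last 3 symbols are `abb`; s4 means the last 4 symbols are `abba`. Accept only at s4, where the string currently ends in `abba`.
With 5 states:
        a   b  
>  s0   s1  s0 
   s1   s1  s2 
   s2   s1  s3 
   s3   s4  s0 
 * s4   s1  s2 
(> = start, * = accepting)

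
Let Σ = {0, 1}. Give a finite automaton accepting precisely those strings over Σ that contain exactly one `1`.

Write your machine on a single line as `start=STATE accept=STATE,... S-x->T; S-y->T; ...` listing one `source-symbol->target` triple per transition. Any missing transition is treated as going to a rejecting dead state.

Only the number of `1`s matters, and only up to 2. Make a chain A → B → C advanced by each `1` (with C absorbing); every other symbol self-loops. The accepting set is {B}.
With 3 states:
       0  1 
>  A   A  B 
 * B   B  C 
   C   C  C 
(> = start, * = accepting)

start=A; accept=B; A-0->A; A-1->B; B-0->B; B-1->C; C-0->C; C-1->C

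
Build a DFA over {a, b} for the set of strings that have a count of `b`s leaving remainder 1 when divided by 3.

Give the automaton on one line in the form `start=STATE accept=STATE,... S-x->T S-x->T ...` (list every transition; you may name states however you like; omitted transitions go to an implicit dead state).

start=q0 accept=q1 q0-a->q0 q0-b->q1 q1-a->q1 q1-b->q2 q2-a->q2 q2-b->q0

The only thing that matters is how many `b`s have appeared, reduced mod 3. Use one state per residue: q0 for 0, …, q2 for 2. Reading `b` moves to the next residue; anything else stays put. q1 is accepting.
        a   b  
>  q0   q0  q1 
 * q1   q1  q2 
   q2   q2  q0 
(> = start, * = accepting)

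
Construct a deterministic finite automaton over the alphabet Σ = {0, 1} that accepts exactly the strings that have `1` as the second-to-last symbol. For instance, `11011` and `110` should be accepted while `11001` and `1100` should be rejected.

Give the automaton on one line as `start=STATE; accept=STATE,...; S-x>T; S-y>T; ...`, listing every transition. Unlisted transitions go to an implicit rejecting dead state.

Because acceptance depends on a position counted from the end, the machine has to buffer the most recent 2 symbols. Make each state the string of the last up-to-2 symbols read; on input `x` shift the window left and append `x`. Accept when the buffered window has length 2 and begins with `1`.
7 states suffice.
        0   1  
>  q0   q1  q2 
   q1   q3  q4 
   q2   q5  q6 
   q3   q3  q4 
   q4   q5  q6 
 * q5   q3  q4 
 * q6   q5  q6 
(> = start, * = accepting)

start=q0; accept=q5,q6; q0-0>q1; q0-1>q2; q1-0>q3; q1-1>q4; q2-0>q5; q2-1>q6; q3-0>q3; q3-1>q4; q4-0>q5; q4-1>q6; q5-0>q3; q5-1>q4; q6-0>q5; q6-1>q6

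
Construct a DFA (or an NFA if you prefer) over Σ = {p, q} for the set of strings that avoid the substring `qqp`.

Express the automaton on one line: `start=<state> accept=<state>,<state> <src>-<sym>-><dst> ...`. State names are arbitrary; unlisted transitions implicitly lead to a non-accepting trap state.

start=S0 accept=S0,S1,S2 S0-p->S0 S0-q->S1 S1-p->S0 S1-q->S2 S2-p->S3 S2-q->S2 S3-p->S3 S3-q->S3

This is the complement of 'contains `qqp`'. Use the same substring-matching states — S0 through S3 holding how much of `qqp` has just been matched — but flip the accepting set: everything except the trap S3 accepts.
With 4 states:
        p   q  
>* S0   S0  S1 
 * S1   S0  S2 
 * S2   S3  S2 
   S3   S3  S3 
(> = start, * = accepting)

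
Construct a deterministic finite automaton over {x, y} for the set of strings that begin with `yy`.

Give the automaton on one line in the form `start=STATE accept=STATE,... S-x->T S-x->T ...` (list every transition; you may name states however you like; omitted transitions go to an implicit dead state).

Walk along `yy` while the input agrees: from A take `y` to B, and so on. Any deviation drops to the rejecting sink D. Once C is reached the prefix is confirmed and every continuation is accepted.
4 states suffice.
       x  y 
>  A   D  B 
   B   D  C 
 * C   C  C 
   D   D  D 
(> = start, * = accepting)

start=A accept=C A-x->D A-y->B B-x->D B-y->C C-x->C C-y->C D-x->D D-y->D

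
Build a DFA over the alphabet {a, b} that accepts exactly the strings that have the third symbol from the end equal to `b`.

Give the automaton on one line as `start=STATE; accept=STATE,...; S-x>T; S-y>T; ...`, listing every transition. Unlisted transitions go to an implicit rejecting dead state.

start=q0; accept=q11,q12,q13,q14; q0-a>q1; q0-b>q2; q1-a>q3; q1-b>q4; q2-a>q5; q2-b>q6; q3-a>q7; q3-b>q8; q4-a>q9; q4-b>q10; q5-a>q11; q5-b>q12; q6-a>q13; q6-b>q14; q7-a>q7; q7-b>q8; q8-a>q9; q8-b>q10; q9-a>q11; q9-b>q12; q10-a>q13; q10-b>q14; q11-a>q7; q11-b>q8; q12-a>q9; q12-b>q10; q13-a>q11; q13-b>q12; q14-a>q13; q14-b>q14

Because acceptance depends on a position counted from the end, the machine has to buffer the most recent 3 symbols. Make each state the string of the last up-to-3 symbols read; on input `x` shift the window left and append `x`. Accept when the buffered window has length 3 and begins with `b`.
A 15-state machine:
          a    b  
>  q0     q1   q2 
   q1     q3   q4 
   q2     q5   q6 
   q3     q7   q8 
   q4     q9  q10 
   q5    q11  q12 
   q6    q13  q14 
   q7     q7   q8 
   q8     q9  q10 
   q9    q11  q12 
   q10   q13  q14 
 * q11    q7   q8 
 * q12    q9  q10 
 * q13   q11  q12 
 * q14   q13  q14 
(> = start, * = accepting)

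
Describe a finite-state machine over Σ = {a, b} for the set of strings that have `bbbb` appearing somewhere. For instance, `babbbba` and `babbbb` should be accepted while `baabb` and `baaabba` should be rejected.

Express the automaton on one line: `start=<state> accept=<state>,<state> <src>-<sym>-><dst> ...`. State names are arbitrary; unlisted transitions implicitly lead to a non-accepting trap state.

start=q0 accept=q4 q0-a->q0 q0-b->q1 q1-a->q0 q1-b->q2 q2-a->q0 q2-b->q3 q3-a->q0 q3-b->q4 q4-a->q4 q4-b->q4

Track how much of `bbbb` has been matched so far: state q0 is no progress, q4 is the absorbing accept state reached once `bbbb` has occurred. Intermediate states record partial matches; on a mismatch, fall back to the longest reusable overlap.
        a   b  
>  q0   q0  q1 
   q1   q0  q2 
   q2   q0  q3 
   q3   q0  q4 
 * q4   q4  q4 
(> = start, * = accepting)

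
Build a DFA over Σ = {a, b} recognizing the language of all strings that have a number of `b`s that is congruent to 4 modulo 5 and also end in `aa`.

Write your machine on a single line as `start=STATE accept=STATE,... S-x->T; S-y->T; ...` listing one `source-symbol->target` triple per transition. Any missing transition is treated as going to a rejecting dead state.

Handle the two conditions separately and then intersect. The first has 5 states tracking the count of `b`s modulo 5; the second has 3 states tracking how much of the suffix `aa` has currently been matched. A product state is a pair (one from each), accepting exactly when both do.
15 states suffice.
          a    b  
>  q0     q1   q2 
   q1     q3   q2 
   q2     q4   q5 
   q3     q3   q2 
   q4     q6   q5 
   q5     q7   q8 
   q6     q6   q5 
   q7     q9   q8 
   q8    q10  q11 
   q9     q9   q8 
   q10   q12  q11 
   q11   q13   q0 
   q12   q12  q11 
   q13   q14   q0 
 * q14   q14   q0 
(> = start, * = accepting)

start=q0; accept=q14; q0-a->q1; q0-b->q2; q1-a->q3; q1-b->q2; q2-a->q4; q2-b->q5; q3-a->q3; q3-b->q2; q4-a->q6; q4-b->q5; q5-a->q7; q5-b->q8; q6-a->q6; q6-b->q5; q7-a->q9; q7-b->q8; q8-a->q10; q8-b->q11; q9-a->q9; q9-b->q8; q10-a->q12; q10-b->q11; q11-a->q13; q11-b->q0; q12-a->q12; q12-b->q11; q13-a->q14; q13-b->q0; q14-a->q14; q14-b->q0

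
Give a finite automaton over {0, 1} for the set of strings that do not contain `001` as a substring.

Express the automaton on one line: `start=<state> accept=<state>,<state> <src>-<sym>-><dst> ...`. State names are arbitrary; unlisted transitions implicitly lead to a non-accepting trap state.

start=A accept=A,B,C A-0->B A-1->A B-0->C B-1->A C-0->C C-1->D D-0->D D-1->D

This is the complement of 'contains `001`'. Use the same substring-matching states — A through D holding how much of `001` has just been matched — but flip the accepting set: everything except the trap D accepts.
With 4 states:
       0  1 
>* A   B  A 
 * B   C  A 
 * C   C  D 
   D   D  D 
(> = start, * = accepting)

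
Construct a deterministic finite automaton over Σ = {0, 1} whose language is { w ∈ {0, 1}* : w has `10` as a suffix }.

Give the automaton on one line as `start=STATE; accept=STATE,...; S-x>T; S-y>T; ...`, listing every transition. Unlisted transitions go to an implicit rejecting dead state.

Remember how much of `10` the current input suffix matches. State s0 means no match yet; s1 means the last symbol is `1`; s2 means the last 2 symbols are `10`. Only s2 accepts. On a mismatch, fall back to the longest proper suffix that is still a prefix of `10`.
With 3 states:
        0   1  
>  s0   s0  s1 
   s1   s2  s1 
 * s2   s0  s1 
(> = start, * = accepting)

start=s0; accept=s2; s0-0>s0; s0-1>s1; s1-0>s2; s1-1>s1; s2-0>s0; s2-1>s1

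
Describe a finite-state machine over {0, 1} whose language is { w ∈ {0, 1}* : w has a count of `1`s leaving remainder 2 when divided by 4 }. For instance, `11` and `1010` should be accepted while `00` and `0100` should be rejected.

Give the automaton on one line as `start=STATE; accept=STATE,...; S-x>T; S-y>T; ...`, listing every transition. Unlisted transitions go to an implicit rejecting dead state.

The only thing that matters is how many `1`s have appeared, reduced mod 4. Use one state per residue: s0 for 0, …, s3 for 3. Reading `1` moves to the next residue; anything else stays put. s2 is accepting.
4 states suffice.
        0   1  
>  s0   s0  s1 
   s1   s1  s2 
 * s2   s2  s3 
   s3   s3  s0 
(> = start, * = accepting)

start=s0; accept=s2; s0-0>s0; s0-1>s1; s1-0>s1; s1-1>s2; s2-0>s2; s2-1>s3; s3-0>s3; s3-1>s0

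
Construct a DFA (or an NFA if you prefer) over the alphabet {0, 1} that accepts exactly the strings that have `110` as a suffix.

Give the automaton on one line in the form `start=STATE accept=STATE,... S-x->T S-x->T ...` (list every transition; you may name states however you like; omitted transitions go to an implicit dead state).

start=S0 accept=S3 S0-0->S0 S0-1->S1 S1-0->S0 S1-1->S2 S2-0->S3 S2-1->S2 S3-0->S0 S3-1->S1

Let each state record the length of the longest suffix of the input read so far that is also a prefix of `110`. S1 means the last symbol is `1`; S2 means the last 2 symbols are `11`; S3 means the last 3 symbols are `110`. Accept only at S3, where the string currently ends in `110`.
4 states suffice.
        0   1  
>  S0   S0  S1 
   S1   S0  S2 
   S2   S3  S2 
 * S3   S0  S1 
(> = start, * = accepting)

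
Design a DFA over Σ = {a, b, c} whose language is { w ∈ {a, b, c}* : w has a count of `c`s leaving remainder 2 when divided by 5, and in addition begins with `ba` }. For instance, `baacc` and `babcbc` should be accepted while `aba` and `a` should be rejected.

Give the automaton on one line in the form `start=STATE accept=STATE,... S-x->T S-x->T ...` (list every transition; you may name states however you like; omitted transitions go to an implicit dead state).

Build one automaton per condition and run them in lockstep. The first has 5 states tracking the count of `c`s modulo 5; the second has 4 states tracking whether the input so far still matches the prefix `ba`. A product state is a pair (one from each), accepting exactly when both do.
With 12 states:
          a    b    c  
>  s0     s1   s2   s3 
   s1     s1   s1   s3 
   s2     s4   s1   s3 
   s3     s3   s3   s5 
   s4     s4   s4   s6 
   s5     s5   s5   s7 
   s6     s6   s6   s8 
   s7     s7   s7   s9 
 * s8     s8   s8  s10 
   s9     s9   s9   s1 
   s10   s10  s10  s11 
   s11   s11  s11   s4 
(> = start, * = accepting)

start=s0 accept=s8 s0-a->s1 s0-b->s2 s0-c->s3 s1-a->s1 s1-b->s1 s1-c->s3 s2-a->s4 s2-b->s1 s2-c->s3 s3-a->s3 s3-b->s3 s3-c->s5 s4-a->s4 s4-b->s4 s4-c->s6 s5-a->s5 s5-b->s5 s5-c->s7 s6-a->s6 s6-b->s6 s6-c->s8 s7-a->s7 s7-b->s7 s7-c->s9 s8-a->s8 s8-b->s8 s8-c->s10 s9-a->s9 s9-b->s9 s9-c->s1 s10-a->s10 s10-b->s10 s10-c->s11 s11-a->s11 s11-b->s11 s11-c->s4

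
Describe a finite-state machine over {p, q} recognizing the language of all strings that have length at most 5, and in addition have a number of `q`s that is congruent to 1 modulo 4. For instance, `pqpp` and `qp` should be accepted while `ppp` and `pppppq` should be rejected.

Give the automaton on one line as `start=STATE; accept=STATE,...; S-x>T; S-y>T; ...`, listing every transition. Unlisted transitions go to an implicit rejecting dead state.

Run two small machines in parallel and take their product. The first has 7 states tracking the input length, saturating at 6; the second has 4 states tracking the count of `q`s modulo 4. A product state is a pair (one from each), accepting exactly when both do. After merging equivalent states the machine shrinks.
With 13 states:
       p  q 
>  A   B  C 
   B   D  E 
 * C   E  F 
   D   G  H 
 * E   H  I 
   F   I  J 
   G   K  L 
 * H   L  I 
   I   I  I 
   J   I  K 
   K   I  M 
 * L   M  I 
 * M   I  I 
(> = start, * = accepting)

start=A; accept=C,E,H,L,M; A-p>B; A-q>C; B-p>D; B-q>E; C-p>E; C-q>F; D-p>G; D-q>H; E-p>H; E-q>I; F-p>I; F-q>J; G-p>K; G-q>L; H-p>L; H-q>I; I-p>I; I-q>I; J-p>I; J-q>K; K-p>I; K-q>M; L-p>M; L-q>I; M-p>I; M-q>I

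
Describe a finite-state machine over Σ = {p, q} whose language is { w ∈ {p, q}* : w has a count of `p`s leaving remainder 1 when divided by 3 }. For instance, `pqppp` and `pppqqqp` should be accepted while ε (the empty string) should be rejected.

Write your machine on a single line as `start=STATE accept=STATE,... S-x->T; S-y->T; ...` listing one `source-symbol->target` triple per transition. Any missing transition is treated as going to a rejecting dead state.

start=S0; accept=S1; S0-p->S1; S0-q->S0; S1-p->S2; S1-q->S1; S2-p->S0; S2-q->S2

The only thing that matters is how many `p`s have appeared, reduced mod 3. Use one state per residue: S0 for 0, …, S2 for 2. Reading `p` moves to the next residue; anything else stays put. S1 is accepting.
With 3 states:
        p   q  
>  S0   S1  S0 
 * S1   S2  S1 
   S2   S0  S2 
(> = start, * = accepting)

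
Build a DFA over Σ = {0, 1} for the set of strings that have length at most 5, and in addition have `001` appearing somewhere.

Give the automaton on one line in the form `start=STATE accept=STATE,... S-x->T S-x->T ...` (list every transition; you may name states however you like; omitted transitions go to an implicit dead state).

start=q0 accept=q7,q11,q12 q0-0->q1 q0-1->q2 q1-0->q3 q1-1->q4 q2-0->q5 q2-1->q4 q3-0->q6 q3-1->q7 q4-0->q8 q4-1->q9 q5-0->q6 q5-1->q9 q6-0->q10 q6-1->q11 q7-0->q11 q7-1->q11 q8-0->q10 q8-1->q9 q9-0->q9 q9-1->q9 q10-0->q9 q10-1->q12 q11-0->q12 q11-1->q12 q12-0->q9 q12-1->q9

Run two small machines in parallel and take their product. The first has 7 states tracking the input length, saturating at 6; the second has 4 states tracking whether and how much of `001` has been seen. A product state is a pair (one from each), accepting exactly when both do. After merging equivalent states the machine shrinks.
          0    1  
>  q0     q1   q2 
   q1     q3   q4 
   q2     q5   q4 
   q3     q6   q7 
   q4     q8   q9 
   q5     q6   q9 
   q6    q10  q11 
 * q7    q11  q11 
   q8    q10   q9 
   q9     q9   q9 
   q10    q9  q12 
 * q11   q12  q12 
 * q12    q9   q9 
(> = start, * = accepting)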